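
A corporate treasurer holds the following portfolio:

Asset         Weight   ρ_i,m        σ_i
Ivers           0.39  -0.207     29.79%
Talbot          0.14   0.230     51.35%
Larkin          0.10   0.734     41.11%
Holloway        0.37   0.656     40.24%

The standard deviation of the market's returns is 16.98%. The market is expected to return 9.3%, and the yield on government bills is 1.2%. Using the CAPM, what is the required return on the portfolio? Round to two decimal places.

6.94%

β_Ivers = -0.207 × 29.79% / 16.98% = -0.3632
β_Talbot = 0.230 × 51.35% / 16.98% = 0.6956
β_Larkin = 0.734 × 41.11% / 16.98% = 1.7771
β_Holloway = 0.656 × 40.24% / 16.98% = 1.5546
β_P = Σ w_i β_i = 0.39×-0.3632 + 0.14×0.6956 + 0.10×1.7771 + 0.37×1.5546 = 0.7086
MRP = 9.3% − 1.2% = 8.10%
E(R_P) = R_f + β_P × MRP = 1.2% + 0.7086 × 8.1% = 6.94%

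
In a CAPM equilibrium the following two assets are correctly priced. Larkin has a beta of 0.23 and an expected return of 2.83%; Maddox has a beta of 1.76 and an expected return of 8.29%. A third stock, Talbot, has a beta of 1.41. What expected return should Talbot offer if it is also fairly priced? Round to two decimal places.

7.04%

MRP (SML slope) = (8.29% − 2.83%) / (1.76 − 0.23) = 5.46% / 1.53 = 3.5686%
R_f (intercept) = 2.83% − 0.23 × 3.5686% = 2.0092%
E(R_Talbot) = R_f + β × MRP = 2.0092% + 1.41 × 3.5686% = 7.04%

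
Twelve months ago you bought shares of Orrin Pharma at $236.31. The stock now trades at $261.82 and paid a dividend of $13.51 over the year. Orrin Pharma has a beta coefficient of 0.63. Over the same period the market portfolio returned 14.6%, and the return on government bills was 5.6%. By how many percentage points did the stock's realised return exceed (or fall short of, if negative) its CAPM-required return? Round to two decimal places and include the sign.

Realised HPR = (P1 + D1 − P0) / P0 = (261.82 + 13.51 − 236.31) / 236.31 = 39.02 / 236.31 = 16.5122%
MRP = 14.6% − 5.6% = 9.00%
CAPM required = R_f + β·MRP = 5.6% + 0.63 × 9.0% = 11.2700%
α = realised − required = 16.5122% − 11.2700% = +5.24%

+5.24%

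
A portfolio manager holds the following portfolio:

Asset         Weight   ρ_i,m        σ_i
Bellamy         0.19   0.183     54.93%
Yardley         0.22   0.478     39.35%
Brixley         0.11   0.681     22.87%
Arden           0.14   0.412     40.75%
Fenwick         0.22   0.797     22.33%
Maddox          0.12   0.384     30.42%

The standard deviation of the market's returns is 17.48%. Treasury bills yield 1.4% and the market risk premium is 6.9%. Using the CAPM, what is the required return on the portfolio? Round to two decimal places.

7.49%

β_Bellamy = 0.183 × 54.93% / 17.48% = 0.5751
β_Yardley = 0.478 × 39.35% / 17.48% = 1.0760
β_Brixley = 0.681 × 22.87% / 17.48% = 0.8910
β_Arden = 0.412 × 40.75% / 17.48% = 0.9605
β_Fenwick = 0.797 × 22.33% / 17.48% = 1.0181
β_Maddox = 0.384 × 30.42% / 17.48% = 0.6683
β_P = Σ w_i β_i = 0.19×0.5751 + 0.22×1.0760 + 0.11×0.8910 + 0.14×0.9605 + 0.22×1.0181 + 0.12×0.6683 = 0.8826
E(R_P) = R_f + β_P × MRP = 1.4% + 0.8826 × 6.9% = 7.49%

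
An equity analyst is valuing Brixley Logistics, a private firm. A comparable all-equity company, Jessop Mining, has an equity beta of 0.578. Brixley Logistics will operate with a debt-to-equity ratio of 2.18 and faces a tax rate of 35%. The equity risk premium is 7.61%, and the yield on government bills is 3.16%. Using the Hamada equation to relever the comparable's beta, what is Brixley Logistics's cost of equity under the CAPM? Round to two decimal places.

β_L = β_U × [1 + (1 − t)(D/E)] = 0.578 × [1 + (1 − 0.35) × 2.18]
    = 0.578 × [1 + 0.65 × 2.18] = 0.578 × 2.4170 = 1.3970
E(R) = R_f + β_L × MRP = 3.16% + 1.3970 × 7.61% = 13.79%

13.79%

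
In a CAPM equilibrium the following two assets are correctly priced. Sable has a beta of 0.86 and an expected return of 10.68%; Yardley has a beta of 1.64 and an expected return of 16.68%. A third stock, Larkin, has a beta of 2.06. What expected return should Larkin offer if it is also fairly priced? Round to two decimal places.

MRP (SML slope) = (16.68% − 10.68%) / (1.64 − 0.86) = 6.00% / 0.78 = 7.6923%
R_f (intercept) = 10.68% − 0.86 × 7.6923% = 4.0646%
E(R_Larkin) = R_f + β × MRP = 4.0646% + 2.06 × 7.6923% = 19.91%

19.91%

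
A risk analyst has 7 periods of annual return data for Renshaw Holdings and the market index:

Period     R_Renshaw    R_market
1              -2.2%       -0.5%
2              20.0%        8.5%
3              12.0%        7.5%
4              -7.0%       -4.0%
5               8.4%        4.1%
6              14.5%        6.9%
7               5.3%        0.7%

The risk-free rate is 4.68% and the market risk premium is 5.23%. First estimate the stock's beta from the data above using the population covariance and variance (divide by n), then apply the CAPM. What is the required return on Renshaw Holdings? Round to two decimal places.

14.85%

Mean R_i = (-2.2 + 20.0 + 12.0 − 7.0 + 8.4 + 14.5 + 5.3) / 7 = 7.2857%
Mean R_m = (-0.5 + 8.5 + 7.5 − 4.0 + 4.1 + 6.9 + 0.7) / 7 = 3.3143%
Σ(R_i − R̄_i)(R_m − R̄_m) = 258.2714  ⇒  Cov = 258.2714 / 7 = 36.8959
Σ(R_m − R̄_m)² = 132.7686  ⇒  Var(R_m) = 132.7686 / 7 = 18.9669
β = Cov / Var(R_m) = 36.8959 / 18.9669 = 1.9453
E(R) = R_f + β × MRP = 4.68% + 1.9453 × 5.23% = 14.85%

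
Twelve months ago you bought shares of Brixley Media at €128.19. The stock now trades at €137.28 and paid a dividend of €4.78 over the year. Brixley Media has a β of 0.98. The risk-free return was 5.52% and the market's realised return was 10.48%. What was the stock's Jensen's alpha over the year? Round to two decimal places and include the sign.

Realised HPR = (P1 + D1 − P0) / P0 = (137.28 + 4.78 − 128.19) / 128.19 = 13.87 / 128.19 = 10.8199%
MRP = 10.48% − 5.52% = 4.96%
CAPM required = R_f + β·MRP = 5.52% + 0.98 × 4.96% = 10.3808%
α = realised − required = 10.8199% − 10.3808% = +0.44%

+0.44%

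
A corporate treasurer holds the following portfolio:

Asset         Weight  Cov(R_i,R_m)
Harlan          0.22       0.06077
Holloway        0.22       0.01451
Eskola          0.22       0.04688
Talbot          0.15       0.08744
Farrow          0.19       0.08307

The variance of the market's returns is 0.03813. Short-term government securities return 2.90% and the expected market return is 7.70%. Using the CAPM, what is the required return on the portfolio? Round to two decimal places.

9.92%

β_Harlan = 0.06077 / 0.03813 = 1.5938
β_Holloway = 0.01451 / 0.03813 = 0.3805
β_Eskola = 0.04688 / 0.03813 = 1.2295
β_Talbot = 0.08744 / 0.03813 = 2.2932
β_Farrow = 0.08307 / 0.03813 = 2.1786
β_P = Σ w_i β_i = 0.22×1.5938 + 0.22×0.3805 + 0.22×1.2295 + 0.15×2.2932 + 0.19×2.1786 = 1.4628
MRP = 7.70% − 2.90% = 4.80%
E(R_P) = R_f + β_P × MRP = 2.90% + 1.4628 × 4.80% = 9.92%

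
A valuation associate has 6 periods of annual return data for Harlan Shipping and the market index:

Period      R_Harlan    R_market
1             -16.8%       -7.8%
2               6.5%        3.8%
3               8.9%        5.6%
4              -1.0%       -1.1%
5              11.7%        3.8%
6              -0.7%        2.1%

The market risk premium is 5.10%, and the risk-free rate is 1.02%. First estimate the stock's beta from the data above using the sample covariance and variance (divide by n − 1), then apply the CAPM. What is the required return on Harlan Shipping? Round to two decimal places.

11.25%

Mean R_i = (-16.8 + 6.5 + 8.9 − 1.0 + 11.7 − 0.7) / 6 = 1.4333%
Mean R_m = (-7.8 + 3.8 + 5.6 − 1.1 + 3.8 + 2.1) / 6 = 1.0667%
Σ(R_i − R̄_i)(R_m − R̄_m) = 240.4967  ⇒  Cov = 240.4967 / 5 = 48.0993
Σ(R_m − R̄_m)² = 119.8733  ⇒  Var(R_m) = 119.8733 / 5 = 23.9747
β = Cov / Var(R_m) = 48.0993 / 23.9747 = 2.0063
E(R) = R_f + β × MRP = 1.02% + 2.0063 × 5.10% = 11.25%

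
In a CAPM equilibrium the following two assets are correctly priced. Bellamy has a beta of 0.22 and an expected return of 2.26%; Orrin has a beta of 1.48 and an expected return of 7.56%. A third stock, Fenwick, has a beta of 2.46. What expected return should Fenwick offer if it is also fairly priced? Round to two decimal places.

MRP (SML slope) = (7.56% − 2.26%) / (1.48 − 0.22) = 5.30% / 1.26 = 4.2063%
R_f (intercept) = 2.26% − 0.22 × 4.2063% = 1.3346%
E(R_Fenwick) = R_f + β × MRP = 1.3346% + 2.46 × 4.2063% = 11.68%

11.68%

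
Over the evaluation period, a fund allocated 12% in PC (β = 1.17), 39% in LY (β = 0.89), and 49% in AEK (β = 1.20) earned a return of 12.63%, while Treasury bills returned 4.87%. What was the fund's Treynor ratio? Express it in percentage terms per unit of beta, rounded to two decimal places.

7.22%

β_P = 0.12×1.17 + 0.39×0.89 + 0.49×1.20 = 1.0755
Treynor = (R_P − R_f) / β_P = (12.63% − 4.87%) / 1.0755 = 7.76% / 1.0755 = 7.22%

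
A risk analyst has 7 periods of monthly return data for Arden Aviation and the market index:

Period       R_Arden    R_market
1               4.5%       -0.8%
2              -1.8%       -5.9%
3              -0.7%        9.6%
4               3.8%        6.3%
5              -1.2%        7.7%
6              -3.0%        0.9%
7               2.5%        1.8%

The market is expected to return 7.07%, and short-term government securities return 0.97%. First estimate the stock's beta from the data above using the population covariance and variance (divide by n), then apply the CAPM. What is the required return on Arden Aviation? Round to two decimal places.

Mean R_i = (4.5 − 1.8 − 0.7 + 3.8 − 1.2 − 3.0 + 2.5) / 7 = 0.5857%
Mean R_m = (-0.8 − 5.9 + 9.6 + 6.3 + 7.7 + 0.9 + 1.8) / 7 = 2.8000%
Σ(R_i − R̄_i)(R_m − R̄_m) = 5.3200  ⇒  Cov = 5.3200 / 7 = 0.7600
Σ(R_m − R̄_m)² = 175.7600  ⇒  Var(R_m) = 175.7600 / 7 = 25.1086
β = Cov / Var(R_m) = 0.7600 / 25.1086 = 0.0303
MRP = 7.07% − 0.97% = 6.10%
E(R) = R_f + β × MRP = 0.97% + 0.0303 × 6.10% = 1.15%

1.15%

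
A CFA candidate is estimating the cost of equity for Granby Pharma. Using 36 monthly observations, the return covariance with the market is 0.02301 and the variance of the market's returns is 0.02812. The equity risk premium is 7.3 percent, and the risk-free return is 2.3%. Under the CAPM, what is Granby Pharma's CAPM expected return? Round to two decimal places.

8.27%

β = Cov(R_i, R_m) / Var(R_m) = 0.02301 / 0.02812 = 0.8183
E(R) = R_f + β × MRP = 2.3% + 0.8183 × 7.3% = 8.27%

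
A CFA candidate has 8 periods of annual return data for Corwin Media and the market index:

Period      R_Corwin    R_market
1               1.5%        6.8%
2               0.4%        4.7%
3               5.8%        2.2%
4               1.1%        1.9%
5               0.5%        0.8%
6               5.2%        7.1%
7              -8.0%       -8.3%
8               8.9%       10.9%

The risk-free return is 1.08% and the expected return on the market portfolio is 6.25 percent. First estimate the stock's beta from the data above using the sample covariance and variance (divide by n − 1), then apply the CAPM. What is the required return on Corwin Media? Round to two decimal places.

5.06%

Mean R_i = (1.5 + 0.4 + 5.8 + 1.1 + 0.5 + 5.2 − 8.0 + 8.9) / 8 = 1.9250%
Mean R_m = (6.8 + 4.7 + 2.2 + 1.9 + 0.8 + 7.1 − 8.3 + 10.9) / 8 = 3.2625%
Σ(R_i − R̄_i)(R_m − R̄_m) = 177.4175  ⇒  Cov = 177.4175 / 7 = 25.3454
Σ(R_m − R̄_m)² = 230.3788  ⇒  Var(R_m) = 230.3788 / 7 = 32.9113
β = Cov / Var(R_m) = 25.3454 / 32.9113 = 0.7701
MRP = 6.25% − 1.08% = 5.17%
E(R) = R_f + β × MRP = 1.08% + 0.7701 × 5.17% = 5.06%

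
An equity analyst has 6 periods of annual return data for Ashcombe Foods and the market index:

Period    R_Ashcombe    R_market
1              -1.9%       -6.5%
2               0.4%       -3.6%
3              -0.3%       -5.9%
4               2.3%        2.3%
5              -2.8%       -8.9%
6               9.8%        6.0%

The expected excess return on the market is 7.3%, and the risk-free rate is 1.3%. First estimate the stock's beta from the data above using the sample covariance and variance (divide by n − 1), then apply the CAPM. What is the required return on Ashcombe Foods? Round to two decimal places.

6.73%

Mean R_i = (-1.9 + 0.4 − 0.3 + 2.3 − 2.8 + 9.8) / 6 = 1.2500%
Mean R_m = (-6.5 − 3.6 − 5.9 + 2.3 − 8.9 + 6.0) / 6 = -2.7667%
Σ(R_i − R̄_i)(R_m − R̄_m) = 122.4400  ⇒  Cov = 122.4400 / 5 = 24.4880
Σ(R_m − R̄_m)² = 164.5933  ⇒  Var(R_m) = 164.5933 / 5 = 32.9187
β = Cov / Var(R_m) = 24.4880 / 32.9187 = 0.7439
E(R) = R_f + β × MRP = 1.3% + 0.7439 × 7.3% = 6.73%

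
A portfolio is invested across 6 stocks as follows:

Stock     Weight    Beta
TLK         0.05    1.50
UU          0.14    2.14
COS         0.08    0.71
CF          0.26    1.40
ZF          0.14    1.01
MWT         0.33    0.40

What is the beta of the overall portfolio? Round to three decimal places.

1.069

β_P = Σ w_i β_i = 0.05×1.50 + 0.14×2.14 + 0.08×0.71 + 0.26×1.40 + 0.14×1.01 + 0.33×0.40 = 1.0688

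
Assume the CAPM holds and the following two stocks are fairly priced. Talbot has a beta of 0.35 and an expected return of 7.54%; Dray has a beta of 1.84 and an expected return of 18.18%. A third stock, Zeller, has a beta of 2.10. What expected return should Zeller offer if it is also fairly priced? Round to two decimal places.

20.04%

MRP (SML slope) = (18.18% − 7.54%) / (1.84 − 0.35) = 10.64% / 1.49 = 7.1409%
R_f (intercept) = 7.54% − 0.35 × 7.1409% = 5.0407%
E(R_Zeller) = R_f + β × MRP = 5.0407% + 2.10 × 7.1409% = 20.04%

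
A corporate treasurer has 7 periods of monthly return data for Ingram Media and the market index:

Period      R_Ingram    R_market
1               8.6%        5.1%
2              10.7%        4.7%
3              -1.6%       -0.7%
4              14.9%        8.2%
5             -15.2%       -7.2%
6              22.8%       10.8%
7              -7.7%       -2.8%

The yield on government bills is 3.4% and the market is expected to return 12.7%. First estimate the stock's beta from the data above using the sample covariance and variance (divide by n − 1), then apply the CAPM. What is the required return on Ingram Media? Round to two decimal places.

22.76%

Mean R_i = (8.6 + 10.7 − 1.6 + 14.9 − 15.2 + 22.8 − 7.7) / 7 = 4.6429%
Mean R_m = (5.1 + 4.7 − 0.7 + 8.2 − 7.2 + 10.8 − 2.8) / 7 = 2.5857%
Σ(R_i − R̄_i)(R_m − R̄_m) = 510.6543  ⇒  Cov = 510.6543 / 6 = 85.1091
Σ(R_m − R̄_m)² = 245.3486  ⇒  Var(R_m) = 245.3486 / 6 = 40.8914
β = Cov / Var(R_m) = 85.1091 / 40.8914 = 2.0813
MRP = 12.7% − 3.4% = 9.30%
E(R) = R_f + β × MRP = 3.4% + 2.0813 × 9.3% = 22.76%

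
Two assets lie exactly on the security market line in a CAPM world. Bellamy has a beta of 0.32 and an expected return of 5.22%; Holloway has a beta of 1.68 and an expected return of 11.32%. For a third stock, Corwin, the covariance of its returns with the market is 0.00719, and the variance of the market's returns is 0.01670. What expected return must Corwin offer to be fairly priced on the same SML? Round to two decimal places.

MRP = (11.32% − 5.22%) / (1.68 − 0.32) = 4.4853%
R_f = 5.22% − 0.32 × 4.4853% = 3.7847%
β_Corwin = Cov / Var(R_m) = 0.00719 / 0.01670 = 0.4305
E(R_Corwin) = R_f + β × MRP = 3.7847% + 0.4305 × 4.4853% = 5.72%

5.72%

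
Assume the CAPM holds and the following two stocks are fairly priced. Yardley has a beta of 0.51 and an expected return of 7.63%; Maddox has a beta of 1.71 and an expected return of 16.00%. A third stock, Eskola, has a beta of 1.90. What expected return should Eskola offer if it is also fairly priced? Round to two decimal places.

MRP (SML slope) = (16.00% − 7.63%) / (1.71 − 0.51) = 8.37% / 1.20 = 6.9750%
R_f (intercept) = 7.63% − 0.51 × 6.9750% = 4.0728%
E(R_Eskola) = R_f + β × MRP = 4.0728% + 1.90 × 6.9750% = 17.33%

17.33%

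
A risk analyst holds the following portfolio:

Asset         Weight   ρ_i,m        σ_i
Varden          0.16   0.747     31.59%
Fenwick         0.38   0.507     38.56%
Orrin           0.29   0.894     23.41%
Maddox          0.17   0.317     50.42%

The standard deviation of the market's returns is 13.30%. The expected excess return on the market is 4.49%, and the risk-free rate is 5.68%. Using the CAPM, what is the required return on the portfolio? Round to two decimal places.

12.43%

β_Varden = 0.747 × 31.59% / 13.30% = 1.7743
β_Fenwick = 0.507 × 38.56% / 13.30% = 1.4699
β_Orrin = 0.894 × 23.41% / 13.30% = 1.5736
β_Maddox = 0.317 × 50.42% / 13.30% = 1.2017
β_P = Σ w_i β_i = 0.16×1.7743 + 0.38×1.4699 + 0.29×1.5736 + 0.17×1.2017 = 1.5031
E(R_P) = R_f + β_P × MRP = 5.68% + 1.5031 × 4.49% = 12.43%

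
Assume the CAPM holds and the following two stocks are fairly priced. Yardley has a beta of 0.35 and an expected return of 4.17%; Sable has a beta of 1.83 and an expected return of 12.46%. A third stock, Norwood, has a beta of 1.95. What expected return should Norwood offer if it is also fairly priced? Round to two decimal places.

MRP (SML slope) = (12.46% − 4.17%) / (1.83 − 0.35) = 8.29% / 1.48 = 5.6014%
R_f (intercept) = 4.17% − 0.35 × 5.6014% = 2.2095%
E(R_Norwood) = R_f + β × MRP = 2.2095% + 1.95 × 5.6014% = 13.13%

13.13%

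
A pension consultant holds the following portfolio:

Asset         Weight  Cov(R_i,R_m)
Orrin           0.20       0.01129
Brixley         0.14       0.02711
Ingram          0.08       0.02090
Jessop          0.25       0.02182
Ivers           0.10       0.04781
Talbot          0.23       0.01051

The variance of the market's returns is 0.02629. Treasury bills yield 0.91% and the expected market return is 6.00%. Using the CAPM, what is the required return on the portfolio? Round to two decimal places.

β_Orrin = 0.01129 / 0.02629 = 0.4294
β_Brixley = 0.02711 / 0.02629 = 1.0312
β_Ingram = 0.02090 / 0.02629 = 0.7950
β_Jessop = 0.02182 / 0.02629 = 0.8300
β_Ivers = 0.04781 / 0.02629 = 1.8186
β_Talbot = 0.01051 / 0.02629 = 0.3998
β_P = Σ w_i β_i = 0.20×0.4294 + 0.14×1.0312 + 0.08×0.7950 + 0.25×0.8300 + 0.10×1.8186 + 0.23×0.3998 = 0.7752
MRP = 6.00% − 0.91% = 5.09%
E(R_P) = R_f + β_P × MRP = 0.91% + 0.7752 × 5.09% = 4.86%

4.86%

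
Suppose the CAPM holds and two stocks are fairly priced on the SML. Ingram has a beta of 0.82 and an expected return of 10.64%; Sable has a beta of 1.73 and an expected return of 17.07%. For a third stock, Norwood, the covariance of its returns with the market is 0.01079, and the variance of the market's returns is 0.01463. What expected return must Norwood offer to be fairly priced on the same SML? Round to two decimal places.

MRP = (17.07% − 10.64%) / (1.73 − 0.82) = 7.0659%
R_f = 10.64% − 0.82 × 7.0659% = 4.8460%
β_Norwood = Cov / Var(R_m) = 0.01079 / 0.01463 = 0.7375
E(R_Norwood) = R_f + β × MRP = 4.8460% + 0.7375 × 7.0659% = 10.06%

10.06%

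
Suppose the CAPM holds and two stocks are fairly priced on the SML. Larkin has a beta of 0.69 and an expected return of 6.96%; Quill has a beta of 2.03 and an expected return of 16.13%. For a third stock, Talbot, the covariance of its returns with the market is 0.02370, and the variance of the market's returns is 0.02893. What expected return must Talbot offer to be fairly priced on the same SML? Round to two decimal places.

7.84%

MRP = (16.13% − 6.96%) / (2.03 − 0.69) = 6.8433%
R_f = 6.96% − 0.69 × 6.8433% = 2.2381%
β_Talbot = Cov / Var(R_m) = 0.02370 / 0.02893 = 0.8192
E(R_Talbot) = R_f + β × MRP = 2.2381% + 0.8192 × 6.8433% = 7.84%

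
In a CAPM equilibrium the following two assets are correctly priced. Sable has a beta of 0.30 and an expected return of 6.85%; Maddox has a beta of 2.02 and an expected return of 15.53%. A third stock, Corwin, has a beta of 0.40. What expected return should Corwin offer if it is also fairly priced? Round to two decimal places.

7.35%

MRP (SML slope) = (15.53% − 6.85%) / (2.02 − 0.30) = 8.68% / 1.72 = 5.0465%
R_f (intercept) = 6.85% − 0.30 × 5.0465% = 5.3361%
E(R_Corwin) = R_f + β × MRP = 5.3361% + 0.40 × 5.0465% = 7.35%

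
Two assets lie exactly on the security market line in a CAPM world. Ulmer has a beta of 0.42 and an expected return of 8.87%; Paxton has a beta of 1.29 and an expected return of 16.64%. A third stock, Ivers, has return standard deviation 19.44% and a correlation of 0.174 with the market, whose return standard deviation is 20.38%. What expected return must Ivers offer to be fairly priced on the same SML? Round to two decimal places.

6.60%

MRP = (16.64% − 8.87%) / (1.29 − 0.42) = 8.9310%
R_f = 8.87% − 0.42 × 8.9310% = 5.1190%
β_Ivers = ρ·σ_i/σ_m = 0.174 × 19.44 / 20.38 = 0.1660
E(R_Ivers) = R_f + β × MRP = 5.1190% + 0.1660 × 8.9310% = 6.60%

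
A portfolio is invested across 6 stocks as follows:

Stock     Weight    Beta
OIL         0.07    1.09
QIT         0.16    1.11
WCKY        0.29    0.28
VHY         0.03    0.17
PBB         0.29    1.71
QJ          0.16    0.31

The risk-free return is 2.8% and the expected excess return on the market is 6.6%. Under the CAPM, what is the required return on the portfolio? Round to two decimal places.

β_P = Σ w_i β_i = 0.07×1.09 + 0.16×1.11 + 0.29×0.28 + 0.03×0.17 + 0.29×1.71 + 0.16×0.31 = 0.8857
E(R_P) = R_f + β_P × MRP = 2.8% + 0.8857 × 6.6% = 8.65%

8.65%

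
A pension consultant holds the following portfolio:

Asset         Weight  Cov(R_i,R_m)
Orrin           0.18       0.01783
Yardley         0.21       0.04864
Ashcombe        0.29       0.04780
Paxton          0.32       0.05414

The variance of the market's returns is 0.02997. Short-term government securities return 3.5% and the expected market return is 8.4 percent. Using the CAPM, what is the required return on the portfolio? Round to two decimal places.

β_Orrin = 0.01783 / 0.02997 = 0.5949
β_Yardley = 0.04864 / 0.02997 = 1.6230
β_Ashcombe = 0.04780 / 0.02997 = 1.5949
β_Paxton = 0.05414 / 0.02997 = 1.8065
β_P = Σ w_i β_i = 0.18×0.5949 + 0.21×1.6230 + 0.29×1.5949 + 0.32×1.8065 = 1.4885
MRP = 8.4% − 3.5% = 4.90%
E(R_P) = R_f + β_P × MRP = 3.5% + 1.4885 × 4.9% = 10.79%

10.79%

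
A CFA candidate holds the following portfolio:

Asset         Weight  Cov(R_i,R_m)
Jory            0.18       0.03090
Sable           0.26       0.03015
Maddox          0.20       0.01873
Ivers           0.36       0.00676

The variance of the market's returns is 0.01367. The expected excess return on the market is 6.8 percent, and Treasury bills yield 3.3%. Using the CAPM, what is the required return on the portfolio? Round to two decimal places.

13.04%

β_Jory = 0.03090 / 0.01367 = 2.2604
β_Sable = 0.03015 / 0.01367 = 2.2056
β_Maddox = 0.01873 / 0.01367 = 1.3702
β_Ivers = 0.00676 / 0.01367 = 0.4945
β_P = Σ w_i β_i = 0.18×2.2604 + 0.26×2.2056 + 0.20×1.3702 + 0.36×0.4945 = 1.4324
E(R_P) = R_f + β_P × MRP = 3.3% + 1.4324 × 6.8% = 13.04%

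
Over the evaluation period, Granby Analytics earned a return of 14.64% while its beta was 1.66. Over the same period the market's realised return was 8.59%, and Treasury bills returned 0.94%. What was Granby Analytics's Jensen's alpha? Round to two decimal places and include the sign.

+1.00%

Market excess return = 8.59% − 0.94% = 7.65%
CAPM benchmark = R_f + β(R_m − R_f) = 0.94% + 1.66 × 7.65% = 13.6390%
α = actual − benchmark = 14.64% − 13.6390% = +1.00%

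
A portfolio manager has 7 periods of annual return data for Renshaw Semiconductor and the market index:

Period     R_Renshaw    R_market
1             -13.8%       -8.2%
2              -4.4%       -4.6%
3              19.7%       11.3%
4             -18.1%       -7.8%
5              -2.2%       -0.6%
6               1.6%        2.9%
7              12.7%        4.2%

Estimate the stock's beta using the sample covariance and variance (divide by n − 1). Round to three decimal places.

1.835

Mean R_i = (-13.8 − 4.4 + 19.7 − 18.1 − 2.2 + 1.6 + 12.7) / 7 = -0.6429%
Mean R_m = (-8.2 − 4.6 + 11.3 − 7.8 − 0.6 + 2.9 + 4.2) / 7 = -0.4000%
Σ(R_i − R̄_i)(R_m − R̄_m) = 554.6900  ⇒  Cov = 554.6900 / 6 = 92.4483
Σ(R_m − R̄_m)² = 302.2200  ⇒  Var(R_m) = 302.2200 / 6 = 50.3700
β = Cov / Var(R_m) = 92.4483 / 50.3700 = 1.8354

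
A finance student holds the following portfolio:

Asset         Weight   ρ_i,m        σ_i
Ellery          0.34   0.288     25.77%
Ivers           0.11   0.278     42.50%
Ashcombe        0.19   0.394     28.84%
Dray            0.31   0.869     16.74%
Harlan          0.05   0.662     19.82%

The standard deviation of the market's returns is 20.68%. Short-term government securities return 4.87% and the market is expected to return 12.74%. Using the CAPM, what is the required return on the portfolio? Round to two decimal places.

9.11%

β_Ellery = 0.288 × 25.77% / 20.68% = 0.3589
β_Ivers = 0.278 × 42.50% / 20.68% = 0.5713
β_Ashcombe = 0.394 × 28.84% / 20.68% = 0.5495
β_Dray = 0.869 × 16.74% / 20.68% = 0.7034
β_Harlan = 0.662 × 19.82% / 20.68% = 0.6345
β_P = Σ w_i β_i = 0.34×0.3589 + 0.11×0.5713 + 0.19×0.5495 + 0.31×0.7034 + 0.05×0.6345 = 0.5391
MRP = 12.74% − 4.87% = 7.87%
E(R_P) = R_f + β_P × MRP = 4.87% + 0.5391 × 7.87% = 9.11%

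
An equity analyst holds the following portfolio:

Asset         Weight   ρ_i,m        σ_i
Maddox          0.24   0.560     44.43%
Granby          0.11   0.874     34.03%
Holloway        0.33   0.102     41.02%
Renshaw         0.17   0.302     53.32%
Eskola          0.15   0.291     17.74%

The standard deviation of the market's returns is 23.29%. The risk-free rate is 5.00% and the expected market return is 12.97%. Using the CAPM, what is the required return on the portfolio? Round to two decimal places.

β_Maddox = 0.560 × 44.43% / 23.29% = 1.0683
β_Granby = 0.874 × 34.03% / 23.29% = 1.2770
β_Holloway = 0.102 × 41.02% / 23.29% = 0.1796
β_Renshaw = 0.302 × 53.32% / 23.29% = 0.6914
β_Eskola = 0.291 × 17.74% / 23.29% = 0.2217
β_P = Σ w_i β_i = 0.24×1.0683 + 0.11×1.2770 + 0.33×0.1796 + 0.17×0.6914 + 0.15×0.2217 = 0.6069
MRP = 12.97% − 5.00% = 7.97%
E(R_P) = R_f + β_P × MRP = 5.00% + 0.6069 × 7.97% = 9.84%

9.84%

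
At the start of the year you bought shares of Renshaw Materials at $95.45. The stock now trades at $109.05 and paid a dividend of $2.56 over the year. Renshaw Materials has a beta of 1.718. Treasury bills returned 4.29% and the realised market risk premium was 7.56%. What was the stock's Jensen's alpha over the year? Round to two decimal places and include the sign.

-0.35%

Realised HPR = (P1 + D1 − P0) / P0 = (109.05 + 2.56 − 95.45) / 95.45 = 16.16 / 95.45 = 16.9303%
CAPM required = R_f + β·MRP = 4.29% + 1.718 × 7.56% = 17.27808%
α = realised − required = 16.9303% − 17.27808% = -0.35%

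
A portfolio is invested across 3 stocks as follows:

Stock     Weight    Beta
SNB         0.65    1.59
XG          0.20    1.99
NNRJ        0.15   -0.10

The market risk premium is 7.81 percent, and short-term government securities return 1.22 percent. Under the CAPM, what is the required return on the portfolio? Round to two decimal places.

β_P = Σ w_i β_i = 0.65×1.59 + 0.20×1.99 + 0.15×-0.10 = 1.4165
E(R_P) = R_f + β_P × MRP = 1.22% + 1.4165 × 7.81% = 12.28%

12.28%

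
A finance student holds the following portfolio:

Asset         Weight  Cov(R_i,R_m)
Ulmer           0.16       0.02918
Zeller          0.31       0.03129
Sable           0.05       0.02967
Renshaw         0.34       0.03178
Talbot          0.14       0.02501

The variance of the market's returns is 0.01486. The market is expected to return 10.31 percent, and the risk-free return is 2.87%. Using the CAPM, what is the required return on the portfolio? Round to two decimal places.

17.97%

β_Ulmer = 0.02918 / 0.01486 = 1.9637
β_Zeller = 0.03129 / 0.01486 = 2.1057
β_Sable = 0.02967 / 0.01486 = 1.9966
β_Renshaw = 0.03178 / 0.01486 = 2.1386
β_Talbot = 0.02501 / 0.01486 = 1.6830
β_P = Σ w_i β_i = 0.16×1.9637 + 0.31×2.1057 + 0.05×1.9966 + 0.34×2.1386 + 0.14×1.6830 = 2.0295
MRP = 10.31% − 2.87% = 7.44%
E(R_P) = R_f + β_P × MRP = 2.87% + 2.0295 × 7.44% = 17.97%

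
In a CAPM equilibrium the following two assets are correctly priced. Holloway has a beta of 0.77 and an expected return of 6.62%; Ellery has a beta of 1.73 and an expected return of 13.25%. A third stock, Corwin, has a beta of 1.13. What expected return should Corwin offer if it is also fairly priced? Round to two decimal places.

MRP (SML slope) = (13.25% − 6.62%) / (1.73 − 0.77) = 6.63% / 0.96 = 6.9063%
R_f (intercept) = 6.62% − 0.77 × 6.9063% = 1.3021%
E(R_Corwin) = R_f + β × MRP = 1.3021% + 1.13 × 6.9063% = 9.11%

9.11%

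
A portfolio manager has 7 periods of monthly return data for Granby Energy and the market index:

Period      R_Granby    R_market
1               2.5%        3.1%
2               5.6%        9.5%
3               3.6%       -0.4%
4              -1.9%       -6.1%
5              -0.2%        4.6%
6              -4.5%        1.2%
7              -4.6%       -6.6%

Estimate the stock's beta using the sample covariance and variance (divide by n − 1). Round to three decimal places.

0.475

Mean R_i = (2.5 + 5.6 + 3.6 − 1.9 − 0.2 − 4.5 − 4.6) / 7 = 0.0714%
Mean R_m = (3.1 + 9.5 − 0.4 − 6.1 + 4.6 + 1.2 − 6.6) / 7 = 0.7571%
Σ(R_i − R̄_i)(R_m − R̄_m) = 94.7614  ⇒  Cov = 94.7614 / 6 = 15.7936
Σ(R_m − R̄_m)² = 199.3771  ⇒  Var(R_m) = 199.3771 / 6 = 33.2295
β = Cov / Var(R_m) = 15.7936 / 33.2295 = 0.4753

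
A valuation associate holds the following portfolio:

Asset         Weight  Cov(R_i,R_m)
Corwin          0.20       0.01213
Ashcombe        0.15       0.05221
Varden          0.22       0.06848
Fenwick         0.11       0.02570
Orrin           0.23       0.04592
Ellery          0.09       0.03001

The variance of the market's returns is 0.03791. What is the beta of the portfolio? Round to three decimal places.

β_Corwin = 0.01213 / 0.03791 = 0.3200
β_Ashcombe = 0.05221 / 0.03791 = 1.3772
β_Varden = 0.06848 / 0.03791 = 1.8064
β_Fenwick = 0.02570 / 0.03791 = 0.6779
β_Orrin = 0.04592 / 0.03791 = 1.2113
β_Ellery = 0.03001 / 0.03791 = 0.7916
β_P = Σ w_i β_i = 0.20×0.3200 + 0.15×1.3772 + 0.22×1.8064 + 0.11×0.6779 + 0.23×1.2113 + 0.09×0.7916 = 1.0924

1.092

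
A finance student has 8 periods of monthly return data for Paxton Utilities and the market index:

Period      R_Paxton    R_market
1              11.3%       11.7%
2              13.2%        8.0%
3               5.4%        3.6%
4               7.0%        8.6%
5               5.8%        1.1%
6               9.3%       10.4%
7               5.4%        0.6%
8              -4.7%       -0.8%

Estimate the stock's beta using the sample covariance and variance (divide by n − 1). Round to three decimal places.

Mean R_i = (11.3 + 13.2 + 5.4 + 7.0 + 5.8 + 9.3 + 5.4 − 4.7) / 8 = 6.5875%
Mean R_m = (11.7 + 8.0 + 3.6 + 8.6 + 1.1 + 10.4 + 0.6 − 0.8) / 8 = 5.4000%
Σ(R_i − R̄_i)(R_m − R̄_m) = 142.9700  ⇒  Cov = 142.9700 / 7 = 20.4243
Σ(R_m − R̄_m)² = 164.9000  ⇒  Var(R_m) = 164.9000 / 7 = 23.5571
β = Cov / Var(R_m) = 20.4243 / 23.5571 = 0.8670

0.867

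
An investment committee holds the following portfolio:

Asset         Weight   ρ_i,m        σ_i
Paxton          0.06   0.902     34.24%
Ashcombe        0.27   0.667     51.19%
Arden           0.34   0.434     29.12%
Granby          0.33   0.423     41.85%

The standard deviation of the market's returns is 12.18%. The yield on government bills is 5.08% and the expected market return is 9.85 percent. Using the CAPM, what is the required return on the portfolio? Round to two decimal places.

13.39%

β_Paxton = 0.902 × 34.24% / 12.18% = 2.5357
β_Ashcombe = 0.667 × 51.19% / 12.18% = 2.8033
β_Arden = 0.434 × 29.12% / 12.18% = 1.0376
β_Granby = 0.423 × 41.85% / 12.18% = 1.4534
β_P = Σ w_i β_i = 0.06×2.5357 + 0.27×2.8033 + 0.34×1.0376 + 0.33×1.4534 = 1.7414
MRP = 9.85% − 5.08% = 4.77%
E(R_P) = R_f + β_P × MRP = 5.08% + 1.7414 × 4.77% = 13.39%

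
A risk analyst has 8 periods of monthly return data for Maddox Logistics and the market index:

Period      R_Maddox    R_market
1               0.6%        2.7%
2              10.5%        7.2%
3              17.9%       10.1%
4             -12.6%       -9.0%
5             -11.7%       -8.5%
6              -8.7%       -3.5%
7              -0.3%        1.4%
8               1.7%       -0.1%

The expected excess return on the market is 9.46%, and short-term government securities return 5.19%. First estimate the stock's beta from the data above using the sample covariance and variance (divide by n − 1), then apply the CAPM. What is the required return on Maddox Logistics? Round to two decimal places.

Mean R_i = (0.6 + 10.5 + 17.9 − 12.6 − 11.7 − 8.7 − 0.3 + 1.7) / 8 = -0.3250%
Mean R_m = (2.7 + 7.2 + 10.1 − 9.0 − 8.5 − 3.5 + 1.4 − 0.1) / 8 = 0.0375%
Σ(R_i − R̄_i)(R_m − R̄_m) = 500.8175  ⇒  Cov = 500.8175 / 7 = 71.5454
Σ(R_m − R̄_m)² = 328.5988  ⇒  Var(R_m) = 328.5988 / 7 = 46.9427
β = Cov / Var(R_m) = 71.5454 / 46.9427 = 1.5241
E(R) = R_f + β × MRP = 5.19% + 1.5241 × 9.46% = 19.61%

19.61%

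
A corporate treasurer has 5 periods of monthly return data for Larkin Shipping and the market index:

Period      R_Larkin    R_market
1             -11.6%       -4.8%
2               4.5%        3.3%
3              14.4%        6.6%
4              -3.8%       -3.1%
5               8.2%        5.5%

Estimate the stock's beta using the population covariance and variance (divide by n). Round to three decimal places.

Mean R_i = (-11.6 + 4.5 + 14.4 − 3.8 + 8.2) / 5 = 2.3400%
Mean R_m = (-4.8 + 3.3 + 6.6 − 3.1 + 5.5) / 5 = 1.5000%
Σ(R_i − R̄_i)(R_m − R̄_m) = 204.9000  ⇒  Cov = 204.9000 / 5 = 40.9800
Σ(R_m − R̄_m)² = 106.1000  ⇒  Var(R_m) = 106.1000 / 5 = 21.2200
β = Cov / Var(R_m) = 40.9800 / 21.2200 = 1.9312

1.931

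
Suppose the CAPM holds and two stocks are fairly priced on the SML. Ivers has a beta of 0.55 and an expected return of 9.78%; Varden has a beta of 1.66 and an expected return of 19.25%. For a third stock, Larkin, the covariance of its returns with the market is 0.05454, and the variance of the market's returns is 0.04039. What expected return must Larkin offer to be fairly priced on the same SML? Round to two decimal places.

16.61%

MRP = (19.25% − 9.78%) / (1.66 − 0.55) = 8.5315%
R_f = 9.78% − 0.55 × 8.5315% = 5.0877%
β_Larkin = Cov / Var(R_m) = 0.05454 / 0.04039 = 1.3503
E(R_Larkin) = R_f + β × MRP = 5.0877% + 1.3503 × 8.5315% = 16.61%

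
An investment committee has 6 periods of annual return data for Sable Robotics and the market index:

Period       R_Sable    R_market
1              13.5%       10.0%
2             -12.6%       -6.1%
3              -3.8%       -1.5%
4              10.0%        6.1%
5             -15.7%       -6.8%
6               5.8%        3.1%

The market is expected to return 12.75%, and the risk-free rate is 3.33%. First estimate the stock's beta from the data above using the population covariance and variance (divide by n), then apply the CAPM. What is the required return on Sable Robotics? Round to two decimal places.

Mean R_i = (13.5 − 12.6 − 3.8 + 10.0 − 15.7 + 5.8) / 6 = -0.4667%
Mean R_m = (10.0 − 6.1 − 1.5 + 6.1 − 6.8 + 3.1) / 6 = 0.8000%
Σ(R_i − R̄_i)(R_m − R̄_m) = 405.5400  ⇒  Cov = 405.5400 / 6 = 67.5900
Σ(R_m − R̄_m)² = 228.6800  ⇒  Var(R_m) = 228.6800 / 6 = 38.1133
β = Cov / Var(R_m) = 67.5900 / 38.1133 = 1.7734
MRP = 12.75% − 3.33% = 9.42%
E(R) = R_f + β × MRP = 3.33% + 1.7734 × 9.42% = 20.04%

20.04%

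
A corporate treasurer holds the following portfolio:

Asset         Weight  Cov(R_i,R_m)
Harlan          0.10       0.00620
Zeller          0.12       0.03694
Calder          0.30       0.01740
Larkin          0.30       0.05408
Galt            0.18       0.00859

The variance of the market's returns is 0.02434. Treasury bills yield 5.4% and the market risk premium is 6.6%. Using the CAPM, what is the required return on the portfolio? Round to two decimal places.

β_Harlan = 0.00620 / 0.02434 = 0.2547
β_Zeller = 0.03694 / 0.02434 = 1.5177
β_Calder = 0.01740 / 0.02434 = 0.7149
β_Larkin = 0.05408 / 0.02434 = 2.2219
β_Galt = 0.00859 / 0.02434 = 0.3529
β_P = Σ w_i β_i = 0.10×0.2547 + 0.12×1.5177 + 0.30×0.7149 + 0.30×2.2219 + 0.18×0.3529 = 1.1522
E(R_P) = R_f + β_P × MRP = 5.4% + 1.1522 × 6.6% = 13.00%

13.00%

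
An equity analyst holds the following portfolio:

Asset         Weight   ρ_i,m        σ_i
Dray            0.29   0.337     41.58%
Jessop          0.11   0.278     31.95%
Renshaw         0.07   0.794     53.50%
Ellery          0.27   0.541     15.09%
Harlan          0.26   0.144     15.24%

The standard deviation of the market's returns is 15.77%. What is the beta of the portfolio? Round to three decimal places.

β_Dray = 0.337 × 41.58% / 15.77% = 0.8886
β_Jessop = 0.278 × 31.95% / 15.77% = 0.5632
β_Renshaw = 0.794 × 53.50% / 15.77% = 2.6937
β_Ellery = 0.541 × 15.09% / 15.77% = 0.5177
β_Harlan = 0.144 × 15.24% / 15.77% = 0.1392
β_P = Σ w_i β_i = 0.29×0.8886 + 0.11×0.5632 + 0.07×2.6937 + 0.27×0.5177 + 0.26×0.1392 = 0.6842

0.684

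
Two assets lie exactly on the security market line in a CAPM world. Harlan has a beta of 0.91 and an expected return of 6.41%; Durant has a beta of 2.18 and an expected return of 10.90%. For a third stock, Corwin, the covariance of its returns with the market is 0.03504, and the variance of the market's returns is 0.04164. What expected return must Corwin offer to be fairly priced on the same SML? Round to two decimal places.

MRP = (10.90% − 6.41%) / (2.18 − 0.91) = 3.5354%
R_f = 6.41% − 0.91 × 3.5354% = 3.1928%
β_Corwin = Cov / Var(R_m) = 0.03504 / 0.04164 = 0.8415
E(R_Corwin) = R_f + β × MRP = 3.1928% + 0.8415 × 3.5354% = 6.17%

6.17%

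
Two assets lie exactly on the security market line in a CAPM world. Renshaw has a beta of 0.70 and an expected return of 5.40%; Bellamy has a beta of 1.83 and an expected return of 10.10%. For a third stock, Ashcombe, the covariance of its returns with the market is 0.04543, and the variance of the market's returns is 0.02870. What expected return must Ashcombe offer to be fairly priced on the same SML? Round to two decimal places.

MRP = (10.10% − 5.40%) / (1.83 − 0.70) = 4.1593%
R_f = 5.40% − 0.70 × 4.1593% = 2.4885%
β_Ashcombe = Cov / Var(R_m) = 0.04543 / 0.02870 = 1.5829
E(R_Ashcombe) = R_f + β × MRP = 2.4885% + 1.5829 × 4.1593% = 9.07%

9.07%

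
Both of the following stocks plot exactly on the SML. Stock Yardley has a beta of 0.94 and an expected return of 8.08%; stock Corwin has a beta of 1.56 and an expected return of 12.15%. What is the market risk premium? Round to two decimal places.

Both satisfy E(R) = R_f + β·MRP, so the slope of the SML is
MRP = (12.15% − 8.08%) / (1.56 − 0.94) = 4.07% / 0.62 = 6.5645%

6.56%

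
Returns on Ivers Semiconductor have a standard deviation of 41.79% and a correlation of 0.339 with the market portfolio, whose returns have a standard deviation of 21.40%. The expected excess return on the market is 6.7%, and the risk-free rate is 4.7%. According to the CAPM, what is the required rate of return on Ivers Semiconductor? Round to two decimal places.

9.14%

β = ρ × σ_i / σ_m = 0.339 × 41.79% / 21.40% = 0.6620
E(R) = 4.7% + 0.6620 × 6.7% = 9.14%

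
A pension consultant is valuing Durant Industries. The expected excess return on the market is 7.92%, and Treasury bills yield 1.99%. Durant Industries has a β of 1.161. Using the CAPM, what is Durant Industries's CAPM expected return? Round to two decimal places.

11.19%

E(R) = R_f + β × MRP = 1.99% + 1.161 × 7.92% = 11.19%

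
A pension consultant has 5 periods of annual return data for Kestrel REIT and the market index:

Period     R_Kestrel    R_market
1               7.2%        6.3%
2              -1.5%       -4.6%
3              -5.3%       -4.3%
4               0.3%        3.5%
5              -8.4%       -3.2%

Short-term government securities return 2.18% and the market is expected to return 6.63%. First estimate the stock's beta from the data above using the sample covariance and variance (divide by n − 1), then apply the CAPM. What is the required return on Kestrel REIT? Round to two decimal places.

6.57%

Mean R_i = (7.2 − 1.5 − 5.3 + 0.3 − 8.4) / 5 = -1.5400%
Mean R_m = (6.3 − 4.6 − 4.3 + 3.5 − 3.2) / 5 = -0.4600%
Σ(R_i − R̄_i)(R_m − R̄_m) = 99.4380  ⇒  Cov = 99.4380 / 4 = 24.8595
Σ(R_m − R̄_m)² = 100.7720  ⇒  Var(R_m) = 100.7720 / 4 = 25.1930
β = Cov / Var(R_m) = 24.8595 / 25.1930 = 0.9868
MRP = 6.63% − 2.18% = 4.45%
E(R) = R_f + β × MRP = 2.18% + 0.9868 × 4.45% = 6.57%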